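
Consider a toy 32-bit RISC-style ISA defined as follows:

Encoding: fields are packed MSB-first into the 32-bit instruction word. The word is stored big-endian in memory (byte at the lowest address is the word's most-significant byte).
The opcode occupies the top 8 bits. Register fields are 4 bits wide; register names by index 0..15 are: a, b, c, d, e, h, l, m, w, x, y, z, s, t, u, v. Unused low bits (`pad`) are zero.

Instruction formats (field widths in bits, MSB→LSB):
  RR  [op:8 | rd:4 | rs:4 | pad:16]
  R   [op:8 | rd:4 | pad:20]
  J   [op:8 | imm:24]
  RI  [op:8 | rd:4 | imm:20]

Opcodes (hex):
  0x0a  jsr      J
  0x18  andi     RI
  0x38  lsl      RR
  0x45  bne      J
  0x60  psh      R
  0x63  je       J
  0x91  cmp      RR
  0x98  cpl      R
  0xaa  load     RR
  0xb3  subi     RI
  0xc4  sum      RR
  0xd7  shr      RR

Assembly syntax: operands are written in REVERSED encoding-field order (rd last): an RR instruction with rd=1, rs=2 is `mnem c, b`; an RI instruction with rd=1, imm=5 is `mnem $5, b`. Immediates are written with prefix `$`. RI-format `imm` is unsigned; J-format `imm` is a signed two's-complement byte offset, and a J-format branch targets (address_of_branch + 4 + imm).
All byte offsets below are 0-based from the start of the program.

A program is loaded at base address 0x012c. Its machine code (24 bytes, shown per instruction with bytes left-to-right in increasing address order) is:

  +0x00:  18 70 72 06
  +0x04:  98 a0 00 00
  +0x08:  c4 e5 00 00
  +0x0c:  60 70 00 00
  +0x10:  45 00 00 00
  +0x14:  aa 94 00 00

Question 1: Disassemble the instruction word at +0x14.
+0x14: aa 94 00 00 ⇒ word 0xaa940000 (big)
  opcode bits[31:24]=0xaa: load/RR
  rd@[23:20]=0x9 ⇒ x
  rs@[19:16]=0x4 ⇒ e

load e, x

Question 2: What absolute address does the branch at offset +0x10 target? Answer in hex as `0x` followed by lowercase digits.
0x0140

[10] 45 00 00 00 → 0x45000000
  opcode bits[31:24]=0x45: bne/J
  [23:0] imm=0 = $0
  target = base 0x012c + off 0x10 + 4 + imm 0 = 0x0140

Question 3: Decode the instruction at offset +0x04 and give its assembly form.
cpl y

off 0x04: read 98 a0 00 00 as big → 0x98a00000
  top 8b → 0x98 → cpl [R]
  [23:20] rd=10 = y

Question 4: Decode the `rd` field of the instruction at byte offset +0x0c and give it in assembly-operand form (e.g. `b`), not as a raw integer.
m

off 0x0c: read 60 70 00 00 as big → 0x60700000
  opcode bits[31:24]=0x60: psh/R
  rd@[23:20]=0x7 ⇒ m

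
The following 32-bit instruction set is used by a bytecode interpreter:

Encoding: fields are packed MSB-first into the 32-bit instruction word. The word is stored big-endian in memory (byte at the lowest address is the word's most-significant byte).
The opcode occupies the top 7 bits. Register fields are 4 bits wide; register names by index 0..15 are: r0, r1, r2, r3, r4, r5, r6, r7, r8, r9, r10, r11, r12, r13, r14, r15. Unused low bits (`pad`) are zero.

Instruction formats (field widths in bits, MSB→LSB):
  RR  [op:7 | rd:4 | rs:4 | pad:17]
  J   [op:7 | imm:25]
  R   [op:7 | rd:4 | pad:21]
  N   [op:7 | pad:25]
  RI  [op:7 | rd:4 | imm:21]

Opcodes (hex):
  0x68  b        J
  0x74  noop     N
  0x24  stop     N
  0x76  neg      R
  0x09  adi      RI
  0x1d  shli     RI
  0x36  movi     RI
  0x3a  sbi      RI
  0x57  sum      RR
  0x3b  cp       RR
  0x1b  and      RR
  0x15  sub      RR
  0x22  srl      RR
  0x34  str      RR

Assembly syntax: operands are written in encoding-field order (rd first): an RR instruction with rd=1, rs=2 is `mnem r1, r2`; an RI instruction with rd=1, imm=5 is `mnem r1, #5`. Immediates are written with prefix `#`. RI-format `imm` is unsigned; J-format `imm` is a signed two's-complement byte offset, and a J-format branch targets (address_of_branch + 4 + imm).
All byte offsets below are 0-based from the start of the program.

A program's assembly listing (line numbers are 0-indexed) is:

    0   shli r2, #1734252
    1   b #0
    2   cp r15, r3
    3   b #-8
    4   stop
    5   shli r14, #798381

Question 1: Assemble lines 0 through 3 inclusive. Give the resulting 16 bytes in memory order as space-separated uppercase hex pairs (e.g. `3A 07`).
0. shli fields op=0x1d:7|rd=2:4|imm=1734252:21 → word 3a5a766ch → 3a 5a 76 6c
1. b fields op=0x68:7|imm=0:25 → word d0000000h → d0 00 00 00
2. cp fields op=0x3b:7|rd=15:4|rs=3:4|pad=0:17 → word 77e60000h → 77 e6 00 00
3. b fields op=0x68:7|imm=-8:25 → word d1fffff8h → d1 ff ff f8

3A 5A 76 6C D0 00 00 00 77 E6 00 00 D1 FF FF F8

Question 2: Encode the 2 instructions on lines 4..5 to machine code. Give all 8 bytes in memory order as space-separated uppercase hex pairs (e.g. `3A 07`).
48 00 00 00 3B CC 2E AD

L4: stop op=0x24:7|pad=0:25 ⇒ 0x48000000 ⇒ big 48 00 00 00
L5: shli op=0x1d:7|rd=14:4|imm=798381:21 ⇒ 0x3bcc2ead ⇒ big 3b cc 2e ad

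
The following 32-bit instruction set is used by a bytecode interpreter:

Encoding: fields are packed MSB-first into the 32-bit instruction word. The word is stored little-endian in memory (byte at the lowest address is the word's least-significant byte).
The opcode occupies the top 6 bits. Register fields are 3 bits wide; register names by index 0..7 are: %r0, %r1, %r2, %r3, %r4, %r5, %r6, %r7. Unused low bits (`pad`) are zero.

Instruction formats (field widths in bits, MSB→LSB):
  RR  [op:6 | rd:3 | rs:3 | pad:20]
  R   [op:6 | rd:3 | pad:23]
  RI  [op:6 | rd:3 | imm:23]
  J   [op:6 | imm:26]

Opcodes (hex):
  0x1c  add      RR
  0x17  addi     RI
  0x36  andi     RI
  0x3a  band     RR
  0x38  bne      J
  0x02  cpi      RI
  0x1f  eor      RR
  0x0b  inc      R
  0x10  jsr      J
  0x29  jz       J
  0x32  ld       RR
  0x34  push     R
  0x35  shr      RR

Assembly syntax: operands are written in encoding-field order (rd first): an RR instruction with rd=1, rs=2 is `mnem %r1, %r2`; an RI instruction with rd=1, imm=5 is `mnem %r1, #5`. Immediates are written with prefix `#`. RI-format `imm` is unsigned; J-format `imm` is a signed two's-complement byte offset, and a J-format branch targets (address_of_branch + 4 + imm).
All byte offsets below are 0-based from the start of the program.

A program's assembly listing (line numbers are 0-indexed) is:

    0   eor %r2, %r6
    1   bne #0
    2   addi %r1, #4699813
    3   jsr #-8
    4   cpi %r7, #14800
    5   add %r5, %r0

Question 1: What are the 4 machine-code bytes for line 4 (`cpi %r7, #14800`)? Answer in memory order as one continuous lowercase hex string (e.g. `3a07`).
d039800b

4. cpi fields op=0x2:6|rd=7:3|imm=14800:23 → word 0b8039d0h → d0 39 80 0b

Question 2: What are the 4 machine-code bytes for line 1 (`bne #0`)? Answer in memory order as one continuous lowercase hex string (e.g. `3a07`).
1. bne fields op=0x38:6|imm=0:26 → word e0000000h → 00 00 00 e0

000000e0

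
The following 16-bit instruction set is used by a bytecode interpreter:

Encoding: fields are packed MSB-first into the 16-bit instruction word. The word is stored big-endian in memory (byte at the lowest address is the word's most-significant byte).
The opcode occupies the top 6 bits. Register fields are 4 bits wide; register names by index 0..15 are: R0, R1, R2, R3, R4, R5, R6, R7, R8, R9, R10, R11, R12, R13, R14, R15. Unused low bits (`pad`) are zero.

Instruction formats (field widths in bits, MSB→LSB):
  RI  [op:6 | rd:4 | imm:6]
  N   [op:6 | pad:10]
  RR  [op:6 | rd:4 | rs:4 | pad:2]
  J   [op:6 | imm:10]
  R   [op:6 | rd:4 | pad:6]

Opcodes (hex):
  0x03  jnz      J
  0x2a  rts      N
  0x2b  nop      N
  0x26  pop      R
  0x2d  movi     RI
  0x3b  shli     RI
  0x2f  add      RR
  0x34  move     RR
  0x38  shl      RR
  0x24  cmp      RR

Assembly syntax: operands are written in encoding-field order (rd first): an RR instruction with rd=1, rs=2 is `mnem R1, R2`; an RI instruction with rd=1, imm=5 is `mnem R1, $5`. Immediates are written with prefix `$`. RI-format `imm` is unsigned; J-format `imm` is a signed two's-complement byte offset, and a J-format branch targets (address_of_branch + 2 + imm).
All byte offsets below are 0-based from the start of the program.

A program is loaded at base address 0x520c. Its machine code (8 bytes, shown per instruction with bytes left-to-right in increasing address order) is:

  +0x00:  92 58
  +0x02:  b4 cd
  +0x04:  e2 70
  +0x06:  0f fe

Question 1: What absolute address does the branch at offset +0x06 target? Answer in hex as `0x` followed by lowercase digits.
off 0x06: read 0f fe as big → 0x0ffe
  top 6b → 0x3 → jnz [J]
  [9:0] imm=1022 (s10→-2) = $-2
  target = base 0x520c + off 0x06 + 2 + imm -2 = 0x5212

0x5212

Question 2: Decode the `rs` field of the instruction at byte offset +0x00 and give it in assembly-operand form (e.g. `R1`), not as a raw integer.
off 0x00: read 92 58 as big → 0x9258
  top 6b → 0x24 → cmp [RR]
  rd: (w>>6)&0xf=0x9 → R9
  rs: (w>>2)&0xf=0x6 → R6

R6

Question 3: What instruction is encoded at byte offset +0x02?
movi R3, $13

@+02  big-endian(b4 cd) = 0xb4cd
  op=0xb4cd>>10=0x2d ⇒ movi (RI)
  [9:6] rd=3 = R3
  [5:0] imm=13 = $13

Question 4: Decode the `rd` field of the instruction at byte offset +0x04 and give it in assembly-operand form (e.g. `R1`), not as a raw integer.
R9

+0x04: e2 70 ⇒ word 0xe270 (big)
  op=0xe270>>10=0x38 ⇒ shl (RR)
  rd: (w>>6)&0xf=0x9 → R9
  rs: (w>>2)&0xf=0xc → R12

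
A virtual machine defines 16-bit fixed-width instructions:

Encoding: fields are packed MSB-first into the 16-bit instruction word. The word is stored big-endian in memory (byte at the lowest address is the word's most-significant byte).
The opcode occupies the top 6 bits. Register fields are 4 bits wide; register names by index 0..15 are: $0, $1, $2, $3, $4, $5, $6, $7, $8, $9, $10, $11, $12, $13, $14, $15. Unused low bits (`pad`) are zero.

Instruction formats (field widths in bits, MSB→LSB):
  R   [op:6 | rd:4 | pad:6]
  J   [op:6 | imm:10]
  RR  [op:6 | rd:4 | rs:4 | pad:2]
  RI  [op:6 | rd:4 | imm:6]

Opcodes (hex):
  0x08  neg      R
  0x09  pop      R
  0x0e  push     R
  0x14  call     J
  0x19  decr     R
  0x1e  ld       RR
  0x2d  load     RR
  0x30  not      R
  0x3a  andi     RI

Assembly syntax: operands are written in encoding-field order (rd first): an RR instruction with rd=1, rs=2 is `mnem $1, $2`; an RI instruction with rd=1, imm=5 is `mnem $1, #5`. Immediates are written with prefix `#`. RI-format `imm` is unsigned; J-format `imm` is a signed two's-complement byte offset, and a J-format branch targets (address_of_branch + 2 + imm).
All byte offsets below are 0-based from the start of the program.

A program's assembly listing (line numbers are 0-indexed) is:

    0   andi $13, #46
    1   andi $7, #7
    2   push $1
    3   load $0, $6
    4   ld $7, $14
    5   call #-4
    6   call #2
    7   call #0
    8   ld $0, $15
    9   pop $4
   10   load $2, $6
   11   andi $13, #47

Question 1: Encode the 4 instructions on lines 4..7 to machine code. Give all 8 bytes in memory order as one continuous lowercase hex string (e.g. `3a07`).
79f853fc50025000

line 4 (ld): pack op=0x1e:6|rd=7:4|rs=14:4|pad=0:2 = 0x79f8; big→ 79 f8
line 5 (call): pack op=0x14:6|imm=-4:10 = 0x53fc; big→ 53 fc
line 6 (call): pack op=0x14:6|imm=2:10 = 0x5002; big→ 50 02
line 7 (call): pack op=0x14:6|imm=0:10 = 0x5000; big→ 50 00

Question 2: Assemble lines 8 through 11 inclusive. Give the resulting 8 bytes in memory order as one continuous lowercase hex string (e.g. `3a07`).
783c2500b498eb6f

line 8 (ld): pack op=0x1e:6|rd=0:4|rs=15:4|pad=0:2 = 0x783c; big→ 78 3c
line 9 (pop): pack op=0x9:6|rd=4:4|pad=0:6 = 0x2500; big→ 25 00
line 10 (load): pack op=0x2d:6|rd=2:4|rs=6:4|pad=0:2 = 0xb498; big→ b4 98
line 11 (andi): pack op=0x3a:6|rd=13:4|imm=47:6 = 0xeb6f; big→ eb 6f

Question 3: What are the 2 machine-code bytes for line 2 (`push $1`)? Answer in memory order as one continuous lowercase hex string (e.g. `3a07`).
3840

2. push fields op=0xe:6|rd=1:4|pad=0:6 → word 3840h → 38 40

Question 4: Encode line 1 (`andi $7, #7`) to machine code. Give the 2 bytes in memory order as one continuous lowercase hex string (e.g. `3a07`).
e9c7

L1: andi op=0x3a:6|rd=7:4|imm=7:6 ⇒ 0xe9c7 ⇒ big e9 c7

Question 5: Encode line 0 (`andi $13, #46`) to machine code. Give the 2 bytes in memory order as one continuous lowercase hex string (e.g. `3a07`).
line 0 (andi): pack op=0x3a:6|rd=13:4|imm=46:6 = 0xeb6e; big→ eb 6e

eb6e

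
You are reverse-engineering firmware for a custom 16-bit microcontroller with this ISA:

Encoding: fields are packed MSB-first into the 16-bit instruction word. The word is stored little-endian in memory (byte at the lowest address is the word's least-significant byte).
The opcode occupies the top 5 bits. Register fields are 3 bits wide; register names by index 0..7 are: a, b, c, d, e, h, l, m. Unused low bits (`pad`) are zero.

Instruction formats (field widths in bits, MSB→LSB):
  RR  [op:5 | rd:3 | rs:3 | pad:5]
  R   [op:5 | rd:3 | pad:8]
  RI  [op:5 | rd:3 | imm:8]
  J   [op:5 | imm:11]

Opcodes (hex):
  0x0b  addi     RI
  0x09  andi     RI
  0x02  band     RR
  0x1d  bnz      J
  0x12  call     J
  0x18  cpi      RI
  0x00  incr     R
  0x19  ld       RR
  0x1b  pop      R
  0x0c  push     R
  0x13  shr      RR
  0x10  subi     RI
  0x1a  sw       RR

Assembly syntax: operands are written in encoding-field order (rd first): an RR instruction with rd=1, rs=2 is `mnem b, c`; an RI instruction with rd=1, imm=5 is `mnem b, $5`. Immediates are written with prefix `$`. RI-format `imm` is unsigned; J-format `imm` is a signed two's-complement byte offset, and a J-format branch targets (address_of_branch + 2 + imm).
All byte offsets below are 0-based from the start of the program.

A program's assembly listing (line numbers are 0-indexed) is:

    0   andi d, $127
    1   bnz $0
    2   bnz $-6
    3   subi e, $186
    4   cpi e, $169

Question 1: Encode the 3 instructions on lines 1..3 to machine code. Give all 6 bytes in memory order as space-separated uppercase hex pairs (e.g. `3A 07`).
00 E8 FA EF BA 84

line 1 (bnz): pack op=0x1d:5|imm=0:11 = 0xe800; little→ 00 e8
line 2 (bnz): pack op=0x1d:5|imm=-6:11 = 0xeffa; little→ fa ef
line 3 (subi): pack op=0x10:5|rd=4:3|imm=186:8 = 0x84ba; little→ ba 84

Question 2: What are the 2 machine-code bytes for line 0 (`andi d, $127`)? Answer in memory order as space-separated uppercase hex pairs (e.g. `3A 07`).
7F 4B

0. andi fields op=0x9:5|rd=3:3|imm=127:8 → word 4b7fh → 7f 4b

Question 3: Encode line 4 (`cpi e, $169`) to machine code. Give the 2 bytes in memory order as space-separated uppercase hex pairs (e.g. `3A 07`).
4. cpi fields op=0x18:5|rd=4:3|imm=169:8 → word c4a9h → a9 c4

A9 C4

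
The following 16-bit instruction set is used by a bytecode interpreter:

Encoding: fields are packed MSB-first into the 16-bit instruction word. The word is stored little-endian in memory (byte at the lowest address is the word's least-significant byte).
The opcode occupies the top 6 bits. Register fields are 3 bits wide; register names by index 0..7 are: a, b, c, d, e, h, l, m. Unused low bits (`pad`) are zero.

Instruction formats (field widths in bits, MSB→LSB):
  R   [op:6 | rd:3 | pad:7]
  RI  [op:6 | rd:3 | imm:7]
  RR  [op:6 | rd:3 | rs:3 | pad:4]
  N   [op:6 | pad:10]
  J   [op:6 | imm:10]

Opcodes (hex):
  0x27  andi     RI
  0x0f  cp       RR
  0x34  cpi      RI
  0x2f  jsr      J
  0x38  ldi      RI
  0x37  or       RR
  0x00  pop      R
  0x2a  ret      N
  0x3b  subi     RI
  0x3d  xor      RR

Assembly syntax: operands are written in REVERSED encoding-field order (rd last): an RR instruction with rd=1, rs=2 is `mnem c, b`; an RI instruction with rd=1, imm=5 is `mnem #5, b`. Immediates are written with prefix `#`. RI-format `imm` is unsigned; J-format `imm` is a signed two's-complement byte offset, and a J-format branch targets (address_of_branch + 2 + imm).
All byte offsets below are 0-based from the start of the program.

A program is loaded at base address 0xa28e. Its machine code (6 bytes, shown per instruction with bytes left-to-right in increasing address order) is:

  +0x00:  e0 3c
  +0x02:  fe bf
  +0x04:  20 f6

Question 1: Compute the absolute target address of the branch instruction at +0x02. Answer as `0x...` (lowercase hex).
0xa290

[02] fe bf → 0xbffe
  opcode bits[15:10]=0x2f: jsr/J
  imm@[9:0]=0x3fe (s10→-2) ⇒ #-2
  target = base 0xa28e + off 0x02 + 2 + imm -2 = 0xa290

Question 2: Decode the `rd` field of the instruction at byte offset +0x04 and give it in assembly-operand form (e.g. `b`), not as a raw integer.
e

+0x04: 20 f6 ⇒ word 0xf620 (little)
  top 6b → 0x3d → xor [RR]
  rd@[9:7]=0x4 ⇒ e
  rs@[6:4]=0x2 ⇒ c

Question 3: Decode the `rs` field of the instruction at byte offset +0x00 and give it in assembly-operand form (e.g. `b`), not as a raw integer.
l

off 0x00: read e0 3c as little → 0x3ce0
  op=0x3ce0>>10=0xf ⇒ cp (RR)
  rd: (w>>7)&0x7=0x1 → b
  rs: (w>>4)&0x7=0x6 → l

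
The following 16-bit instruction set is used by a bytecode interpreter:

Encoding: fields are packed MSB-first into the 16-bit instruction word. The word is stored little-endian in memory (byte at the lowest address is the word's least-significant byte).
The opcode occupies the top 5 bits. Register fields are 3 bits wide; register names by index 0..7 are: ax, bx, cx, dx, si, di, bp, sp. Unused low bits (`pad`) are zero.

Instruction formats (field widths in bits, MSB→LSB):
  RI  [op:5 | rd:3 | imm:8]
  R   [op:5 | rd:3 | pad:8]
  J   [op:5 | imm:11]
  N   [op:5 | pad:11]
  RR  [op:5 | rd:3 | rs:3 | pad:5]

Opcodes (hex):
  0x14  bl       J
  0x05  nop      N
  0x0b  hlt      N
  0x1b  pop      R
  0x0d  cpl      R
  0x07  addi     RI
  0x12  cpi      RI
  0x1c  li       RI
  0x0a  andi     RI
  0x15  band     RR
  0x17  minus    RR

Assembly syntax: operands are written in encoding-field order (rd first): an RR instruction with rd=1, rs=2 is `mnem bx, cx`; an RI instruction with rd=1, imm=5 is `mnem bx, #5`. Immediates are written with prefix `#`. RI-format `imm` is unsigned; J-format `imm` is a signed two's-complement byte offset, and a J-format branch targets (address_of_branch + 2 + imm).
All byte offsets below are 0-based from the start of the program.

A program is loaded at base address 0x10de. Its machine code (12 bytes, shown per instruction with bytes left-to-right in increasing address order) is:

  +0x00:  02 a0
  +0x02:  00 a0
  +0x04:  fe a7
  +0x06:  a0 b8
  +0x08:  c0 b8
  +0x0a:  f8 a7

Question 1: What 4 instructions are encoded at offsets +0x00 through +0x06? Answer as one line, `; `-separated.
bl #2; bl #0; bl #-2; minus ax, di

off 0x00: read 02 a0 as little → 0xa002
  top 5b → 0x14 → bl [J]
  imm: (w>>0)&0x7ff=0x2 → #2
off 0x02: read 00 a0 as little → 0xa000
  top 5b → 0x14 → bl [J]
  imm: (w>>0)&0x7ff=0x0 → #0
off 0x04: read fe a7 as little → 0xa7fe
  top 5b → 0x14 → bl [J]
  imm: (w>>0)&0x7ff=0x7fe (s11→-2) → #-2
off 0x06: read a0 b8 as little → 0xb8a0
  top 5b → 0x17 → minus [RR]
  rd: (w>>8)&0x7=0x0 → ax
  rs: (w>>5)&0x7=0x5 → di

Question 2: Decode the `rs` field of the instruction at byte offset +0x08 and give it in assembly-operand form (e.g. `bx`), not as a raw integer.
bp

@+08  little-endian(c0 b8) = 0xb8c0
  opcode bits[15:11]=0x17: minus/RR
  rd@[10:8]=0x0 ⇒ ax
  rs@[7:5]=0x6 ⇒ bp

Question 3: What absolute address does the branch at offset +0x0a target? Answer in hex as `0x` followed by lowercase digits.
+0x0a: f8 a7 ⇒ word 0xa7f8 (little)
  op=0xa7f8>>11=0x14 ⇒ bl (J)
  imm: (w>>0)&0x7ff=0x7f8 (s11→-8) → #-8
  target = base 0x10de + off 0x0a + 2 + imm -8 = 0x10e2

0x10e2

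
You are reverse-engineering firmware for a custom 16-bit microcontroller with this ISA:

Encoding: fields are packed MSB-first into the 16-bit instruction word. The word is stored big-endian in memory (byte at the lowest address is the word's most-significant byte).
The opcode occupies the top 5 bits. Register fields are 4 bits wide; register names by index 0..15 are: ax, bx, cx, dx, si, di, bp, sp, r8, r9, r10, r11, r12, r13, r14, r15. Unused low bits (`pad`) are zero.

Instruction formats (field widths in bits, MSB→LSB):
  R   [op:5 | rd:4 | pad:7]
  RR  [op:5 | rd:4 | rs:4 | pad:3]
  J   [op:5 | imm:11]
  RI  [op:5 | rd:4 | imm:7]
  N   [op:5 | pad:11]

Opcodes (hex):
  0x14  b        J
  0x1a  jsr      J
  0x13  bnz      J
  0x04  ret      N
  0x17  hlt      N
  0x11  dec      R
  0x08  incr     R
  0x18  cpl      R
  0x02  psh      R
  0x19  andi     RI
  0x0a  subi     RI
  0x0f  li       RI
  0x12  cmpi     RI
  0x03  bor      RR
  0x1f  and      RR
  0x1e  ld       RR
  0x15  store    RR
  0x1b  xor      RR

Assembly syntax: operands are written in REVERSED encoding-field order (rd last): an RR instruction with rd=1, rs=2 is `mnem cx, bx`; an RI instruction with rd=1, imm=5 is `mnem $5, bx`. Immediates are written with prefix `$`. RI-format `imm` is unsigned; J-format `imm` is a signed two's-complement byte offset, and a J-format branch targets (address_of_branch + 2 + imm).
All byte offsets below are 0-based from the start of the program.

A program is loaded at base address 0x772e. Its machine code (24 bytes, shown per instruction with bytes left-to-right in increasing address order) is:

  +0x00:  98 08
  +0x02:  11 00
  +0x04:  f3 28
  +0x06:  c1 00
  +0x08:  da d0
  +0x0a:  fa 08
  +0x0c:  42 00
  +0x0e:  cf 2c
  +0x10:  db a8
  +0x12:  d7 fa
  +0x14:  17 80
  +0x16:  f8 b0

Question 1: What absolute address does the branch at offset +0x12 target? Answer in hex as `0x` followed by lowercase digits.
off 0x12: read d7 fa as big → 0xd7fa
  op=0xd7fa>>11=0x1a ⇒ jsr (J)
  imm@[10:0]=0x7fa (s11→-6) ⇒ $-6
  target = base 0x772e + off 0x12 + 2 + imm -6 = 0x773c

0x773c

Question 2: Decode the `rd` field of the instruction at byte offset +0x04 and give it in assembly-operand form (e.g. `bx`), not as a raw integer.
+0x04: f3 28 ⇒ word 0xf328 (big)
  op=0xf328>>11=0x1e ⇒ ld (RR)
  [10:7] rd=6 = bp
  [6:3] rs=5 = di

bp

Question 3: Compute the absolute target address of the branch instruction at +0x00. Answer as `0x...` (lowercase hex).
off 0x00: read 98 08 as big → 0x9808
  op=0x9808>>11=0x13 ⇒ bnz (J)
  imm@[10:0]=0x8 ⇒ $8
  target = base 0x772e + off 0x00 + 2 + imm 8 = 0x7738

0x7738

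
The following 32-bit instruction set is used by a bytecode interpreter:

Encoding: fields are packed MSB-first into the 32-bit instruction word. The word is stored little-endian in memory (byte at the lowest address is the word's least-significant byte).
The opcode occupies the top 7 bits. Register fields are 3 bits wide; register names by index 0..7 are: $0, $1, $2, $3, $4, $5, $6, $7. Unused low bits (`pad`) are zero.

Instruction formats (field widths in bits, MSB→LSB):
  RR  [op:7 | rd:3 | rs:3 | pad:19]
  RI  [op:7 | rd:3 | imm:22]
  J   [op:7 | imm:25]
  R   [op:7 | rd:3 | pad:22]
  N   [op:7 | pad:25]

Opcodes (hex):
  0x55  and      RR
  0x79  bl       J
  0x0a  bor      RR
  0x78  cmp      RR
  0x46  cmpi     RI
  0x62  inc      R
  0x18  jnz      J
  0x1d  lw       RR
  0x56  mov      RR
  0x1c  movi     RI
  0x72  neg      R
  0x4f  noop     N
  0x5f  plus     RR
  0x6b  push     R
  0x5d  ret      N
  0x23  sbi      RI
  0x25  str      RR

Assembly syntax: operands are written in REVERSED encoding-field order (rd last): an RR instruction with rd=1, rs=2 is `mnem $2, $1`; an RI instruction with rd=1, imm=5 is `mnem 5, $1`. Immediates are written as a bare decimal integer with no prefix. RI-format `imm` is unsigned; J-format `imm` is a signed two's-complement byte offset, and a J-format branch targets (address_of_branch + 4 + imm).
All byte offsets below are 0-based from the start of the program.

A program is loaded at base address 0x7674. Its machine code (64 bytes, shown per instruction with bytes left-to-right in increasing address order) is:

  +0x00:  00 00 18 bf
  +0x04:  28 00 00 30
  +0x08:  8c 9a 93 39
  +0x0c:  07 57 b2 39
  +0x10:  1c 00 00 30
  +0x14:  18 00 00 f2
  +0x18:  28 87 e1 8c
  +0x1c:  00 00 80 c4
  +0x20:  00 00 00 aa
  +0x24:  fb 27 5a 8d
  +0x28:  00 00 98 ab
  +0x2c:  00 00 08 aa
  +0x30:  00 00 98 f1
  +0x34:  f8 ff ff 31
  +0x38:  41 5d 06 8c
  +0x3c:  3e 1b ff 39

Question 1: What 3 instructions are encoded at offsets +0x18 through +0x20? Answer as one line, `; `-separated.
cmpi 2197288, $3; inc $2; and $0, $0

@+18  little-endian(28 87 e1 8c) = 0x8ce18728
  opcode bits[31:25]=0x46: cmpi/RI
  [24:22] rd=3 = $3
  [21:0] imm=2197288 = 2197288
@+1c  little-endian(00 00 80 c4) = 0xc4800000
  opcode bits[31:25]=0x62: inc/R
  [24:22] rd=2 = $2
@+20  little-endian(00 00 00 aa) = 0xaa000000
  opcode bits[31:25]=0x55: and/RR
  [24:22] rd=0 = $0
  [21:19] rs=0 = $0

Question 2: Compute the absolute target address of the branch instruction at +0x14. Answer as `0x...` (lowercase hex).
0x76a4

off 0x14: read 18 00 00 f2 as little → 0xf2000018
  top 7b → 0x79 → bl [J]
  [24:0] imm=24 = 24
  target = base 0x7674 + off 0x14 + 4 + imm 24 = 0x76a4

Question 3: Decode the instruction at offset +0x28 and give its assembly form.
@+28  little-endian(00 00 98 ab) = 0xab980000
  opcode bits[31:25]=0x55: and/RR
  rd: (w>>22)&0x7=0x6 → $6
  rs: (w>>19)&0x7=0x3 → $3

and $3, $6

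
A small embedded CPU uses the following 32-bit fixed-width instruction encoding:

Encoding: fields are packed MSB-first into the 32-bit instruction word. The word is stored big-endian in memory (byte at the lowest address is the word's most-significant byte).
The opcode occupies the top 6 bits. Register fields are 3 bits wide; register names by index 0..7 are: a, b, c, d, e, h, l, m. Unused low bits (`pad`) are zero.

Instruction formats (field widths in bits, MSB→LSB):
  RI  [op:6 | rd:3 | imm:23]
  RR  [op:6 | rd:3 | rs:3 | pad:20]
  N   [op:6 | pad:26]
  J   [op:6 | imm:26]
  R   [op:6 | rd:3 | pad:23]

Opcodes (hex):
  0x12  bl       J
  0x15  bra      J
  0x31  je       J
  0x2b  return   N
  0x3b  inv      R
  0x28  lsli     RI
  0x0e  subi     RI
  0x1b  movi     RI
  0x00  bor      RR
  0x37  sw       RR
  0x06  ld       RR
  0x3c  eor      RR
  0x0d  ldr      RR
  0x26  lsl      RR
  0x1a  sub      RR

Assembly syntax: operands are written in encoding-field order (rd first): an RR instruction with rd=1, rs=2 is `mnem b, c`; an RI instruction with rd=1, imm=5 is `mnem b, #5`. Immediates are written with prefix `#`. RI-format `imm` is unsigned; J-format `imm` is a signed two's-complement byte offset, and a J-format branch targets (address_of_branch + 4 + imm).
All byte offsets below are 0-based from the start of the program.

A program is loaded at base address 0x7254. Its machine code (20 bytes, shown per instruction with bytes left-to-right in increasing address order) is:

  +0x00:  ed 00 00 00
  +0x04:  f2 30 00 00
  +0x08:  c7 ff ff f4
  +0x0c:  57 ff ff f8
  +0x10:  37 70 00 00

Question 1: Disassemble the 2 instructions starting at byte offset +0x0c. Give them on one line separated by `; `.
bra #-8; ldr l, m

+0x0c: 57 ff ff f8 ⇒ word 0x57fffff8 (big)
  opcode bits[31:26]=0x15: bra/J
  imm@[25:0]=0x3fffff8 (s26→-8) ⇒ #-8
+0x10: 37 70 00 00 ⇒ word 0x37700000 (big)
  opcode bits[31:26]=0xd: ldr/RR
  rd@[25:23]=0x6 ⇒ l
  rs@[22:20]=0x7 ⇒ m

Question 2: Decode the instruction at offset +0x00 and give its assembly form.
off 0x00: read ed 00 00 00 as big → 0xed000000
  op=0xed000000>>26=0x3b ⇒ inv (R)
  rd: (w>>23)&0x7=0x2 → c

inv c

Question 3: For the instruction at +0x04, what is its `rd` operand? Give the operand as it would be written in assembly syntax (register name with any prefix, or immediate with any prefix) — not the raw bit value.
e

+0x04: f2 30 00 00 ⇒ word 0xf2300000 (big)
  opcode bits[31:26]=0x3c: eor/RR
  [25:23] rd=4 = e
  [22:20] rs=3 = d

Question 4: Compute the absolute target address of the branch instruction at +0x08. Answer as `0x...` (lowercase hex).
@+08  big-endian(c7 ff ff f4) = 0xc7fffff4
  op=0xc7fffff4>>26=0x31 ⇒ je (J)
  imm: (w>>0)&0x3ffffff=0x3fffff4 (s26→-12) → #-12
  target = base 0x7254 + off 0x08 + 4 + imm -12 = 0x7254

0x7254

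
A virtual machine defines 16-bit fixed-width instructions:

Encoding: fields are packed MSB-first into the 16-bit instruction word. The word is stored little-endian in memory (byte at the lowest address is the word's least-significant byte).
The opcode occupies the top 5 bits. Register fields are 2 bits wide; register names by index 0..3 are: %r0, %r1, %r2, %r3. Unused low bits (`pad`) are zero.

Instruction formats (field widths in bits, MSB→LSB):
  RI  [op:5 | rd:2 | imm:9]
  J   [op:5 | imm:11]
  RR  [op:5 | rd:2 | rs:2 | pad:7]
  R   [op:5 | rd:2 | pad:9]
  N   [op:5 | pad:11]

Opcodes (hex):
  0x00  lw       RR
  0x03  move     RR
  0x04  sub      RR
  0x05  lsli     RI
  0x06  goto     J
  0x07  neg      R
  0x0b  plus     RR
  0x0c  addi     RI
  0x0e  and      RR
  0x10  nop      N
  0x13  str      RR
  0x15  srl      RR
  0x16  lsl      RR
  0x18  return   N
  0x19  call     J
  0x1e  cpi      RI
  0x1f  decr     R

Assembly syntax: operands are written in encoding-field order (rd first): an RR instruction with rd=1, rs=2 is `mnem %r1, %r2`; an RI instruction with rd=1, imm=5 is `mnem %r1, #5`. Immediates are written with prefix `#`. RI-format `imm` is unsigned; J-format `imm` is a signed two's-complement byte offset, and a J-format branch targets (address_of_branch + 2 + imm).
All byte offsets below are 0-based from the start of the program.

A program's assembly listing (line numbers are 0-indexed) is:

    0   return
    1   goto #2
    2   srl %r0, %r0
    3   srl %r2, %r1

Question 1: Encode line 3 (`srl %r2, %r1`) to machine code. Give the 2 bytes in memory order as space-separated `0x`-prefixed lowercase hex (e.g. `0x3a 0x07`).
line 3 (srl): pack op=0x15:5|rd=2:2|rs=1:2|pad=0:7 = 0xac80; little→ 80 ac

0x80 0xac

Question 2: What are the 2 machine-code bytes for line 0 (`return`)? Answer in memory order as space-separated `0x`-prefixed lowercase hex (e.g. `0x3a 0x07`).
line 0 (return): pack op=0x18:5|pad=0:11 = 0xc000; little→ 00 c0

0x00 0xc0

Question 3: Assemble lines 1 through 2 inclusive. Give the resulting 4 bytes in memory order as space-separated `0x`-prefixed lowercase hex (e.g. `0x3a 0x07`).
L1: goto op=0x6:5|imm=2:11 ⇒ 0x3002 ⇒ little 02 30
L2: srl op=0x15:5|rd=0:2|rs=0:2|pad=0:7 ⇒ 0xa800 ⇒ little 00 a8

0x02 0x30 0x00 0xa8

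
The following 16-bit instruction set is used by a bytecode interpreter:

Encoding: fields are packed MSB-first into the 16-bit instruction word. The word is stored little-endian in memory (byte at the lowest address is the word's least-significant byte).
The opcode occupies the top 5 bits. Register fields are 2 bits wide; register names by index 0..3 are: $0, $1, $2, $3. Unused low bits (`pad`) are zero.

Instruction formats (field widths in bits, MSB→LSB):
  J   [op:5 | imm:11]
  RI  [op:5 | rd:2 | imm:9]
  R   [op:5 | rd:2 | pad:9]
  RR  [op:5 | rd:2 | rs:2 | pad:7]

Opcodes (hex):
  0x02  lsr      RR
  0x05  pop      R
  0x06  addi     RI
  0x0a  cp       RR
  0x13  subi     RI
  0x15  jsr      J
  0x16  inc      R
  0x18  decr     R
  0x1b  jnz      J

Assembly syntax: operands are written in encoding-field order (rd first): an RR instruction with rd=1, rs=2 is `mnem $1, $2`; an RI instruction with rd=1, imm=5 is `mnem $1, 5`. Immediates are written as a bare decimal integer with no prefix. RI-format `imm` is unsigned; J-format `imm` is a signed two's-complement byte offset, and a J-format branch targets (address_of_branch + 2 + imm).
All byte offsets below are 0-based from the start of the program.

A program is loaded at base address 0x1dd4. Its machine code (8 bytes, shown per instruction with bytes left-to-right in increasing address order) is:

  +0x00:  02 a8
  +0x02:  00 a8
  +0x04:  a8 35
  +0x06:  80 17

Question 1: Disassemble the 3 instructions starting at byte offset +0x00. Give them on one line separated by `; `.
+0x00: 02 a8 ⇒ word 0xa802 (little)
  top 5b → 0x15 → jsr [J]
  [10:0] imm=2 = 2
+0x02: 00 a8 ⇒ word 0xa800 (little)
  top 5b → 0x15 → jsr [J]
  [10:0] imm=0 = 0
+0x04: a8 35 ⇒ word 0x35a8 (little)
  top 5b → 0x6 → addi [RI]
  [10:9] rd=2 = $2
  [8:0] imm=424 = 424

jsr 2; jsr 0; addi $2, 424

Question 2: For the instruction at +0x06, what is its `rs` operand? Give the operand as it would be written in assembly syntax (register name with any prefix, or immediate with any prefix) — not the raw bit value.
$3

[06] 80 17 → 0x1780
  op=0x1780>>11=0x2 ⇒ lsr (RR)
  rd: (w>>9)&0x3=0x3 → $3
  rs: (w>>7)&0x3=0x3 → $3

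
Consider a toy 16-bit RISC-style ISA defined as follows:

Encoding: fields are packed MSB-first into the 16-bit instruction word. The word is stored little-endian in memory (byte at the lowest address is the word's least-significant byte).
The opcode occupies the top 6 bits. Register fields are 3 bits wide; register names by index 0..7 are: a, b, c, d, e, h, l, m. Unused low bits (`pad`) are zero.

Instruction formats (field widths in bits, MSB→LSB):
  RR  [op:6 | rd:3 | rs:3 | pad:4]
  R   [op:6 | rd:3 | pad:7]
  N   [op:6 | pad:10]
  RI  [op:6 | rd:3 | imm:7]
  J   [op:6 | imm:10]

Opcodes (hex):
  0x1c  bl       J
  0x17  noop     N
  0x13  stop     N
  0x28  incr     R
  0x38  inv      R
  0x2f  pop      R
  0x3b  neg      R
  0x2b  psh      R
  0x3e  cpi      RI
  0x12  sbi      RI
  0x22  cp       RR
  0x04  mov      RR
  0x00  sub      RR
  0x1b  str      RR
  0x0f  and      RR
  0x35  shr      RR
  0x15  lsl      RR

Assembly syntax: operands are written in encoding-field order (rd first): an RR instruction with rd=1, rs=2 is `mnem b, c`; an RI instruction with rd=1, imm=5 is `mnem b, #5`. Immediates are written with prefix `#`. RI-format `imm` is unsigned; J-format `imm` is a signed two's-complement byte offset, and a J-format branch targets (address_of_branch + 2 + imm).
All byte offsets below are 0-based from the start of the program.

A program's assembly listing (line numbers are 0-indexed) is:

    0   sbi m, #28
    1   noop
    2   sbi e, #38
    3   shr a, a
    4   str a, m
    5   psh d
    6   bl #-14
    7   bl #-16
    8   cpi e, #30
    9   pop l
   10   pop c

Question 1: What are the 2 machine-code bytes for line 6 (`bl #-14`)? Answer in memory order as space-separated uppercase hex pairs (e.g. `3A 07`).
L6: bl op=0x1c:6|imm=-14:10 ⇒ 0x73f2 ⇒ little f2 73

F2 73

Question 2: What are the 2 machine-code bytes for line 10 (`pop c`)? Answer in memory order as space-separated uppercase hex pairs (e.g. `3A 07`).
00 BD

L10: pop op=0x2f:6|rd=2:3|pad=0:7 ⇒ 0xbd00 ⇒ little 00 bd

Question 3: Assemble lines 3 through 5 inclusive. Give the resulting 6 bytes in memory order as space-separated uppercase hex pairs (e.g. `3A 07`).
00 D4 70 6C 80 AD

L3: shr op=0x35:6|rd=0:3|rs=0:3|pad=0:4 ⇒ 0xd400 ⇒ little 00 d4
L4: str op=0x1b:6|rd=0:3|rs=7:3|pad=0:4 ⇒ 0x6c70 ⇒ little 70 6c
L5: psh op=0x2b:6|rd=3:3|pad=0:7 ⇒ 0xad80 ⇒ little 80 ad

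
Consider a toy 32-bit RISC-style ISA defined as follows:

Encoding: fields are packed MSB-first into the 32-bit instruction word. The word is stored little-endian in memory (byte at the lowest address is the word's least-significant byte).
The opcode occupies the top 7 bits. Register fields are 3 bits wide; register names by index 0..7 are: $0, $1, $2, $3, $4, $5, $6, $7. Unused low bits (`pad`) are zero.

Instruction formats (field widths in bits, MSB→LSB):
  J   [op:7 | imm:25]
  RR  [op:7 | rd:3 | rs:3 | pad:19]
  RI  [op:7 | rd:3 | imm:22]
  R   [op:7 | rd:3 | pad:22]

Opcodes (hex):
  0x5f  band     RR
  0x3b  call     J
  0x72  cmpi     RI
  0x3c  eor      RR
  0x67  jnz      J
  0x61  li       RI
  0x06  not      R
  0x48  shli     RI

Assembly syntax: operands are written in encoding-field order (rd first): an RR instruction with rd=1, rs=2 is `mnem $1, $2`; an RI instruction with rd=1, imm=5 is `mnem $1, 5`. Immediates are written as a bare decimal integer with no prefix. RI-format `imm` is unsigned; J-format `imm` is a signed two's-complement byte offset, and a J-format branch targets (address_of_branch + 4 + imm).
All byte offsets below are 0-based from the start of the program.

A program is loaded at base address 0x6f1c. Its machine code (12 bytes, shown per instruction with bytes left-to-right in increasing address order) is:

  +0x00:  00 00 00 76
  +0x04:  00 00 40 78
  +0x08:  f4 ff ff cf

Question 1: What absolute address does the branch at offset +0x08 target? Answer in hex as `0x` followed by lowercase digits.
0x6f1c

off 0x08: read f4 ff ff cf as little → 0xcffffff4
  top 7b → 0x67 → jnz [J]
  [24:0] imm=33554420 (s25→-12) = -12
  target = base 0x6f1c + off 0x08 + 4 + imm -12 = 0x6f1c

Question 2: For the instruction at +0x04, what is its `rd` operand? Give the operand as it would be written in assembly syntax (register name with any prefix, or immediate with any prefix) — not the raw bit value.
[04] 00 00 40 78 → 0x78400000
  op=0x78400000>>25=0x3c ⇒ eor (RR)
  rd@[24:22]=0x1 ⇒ $1
  rs@[21:19]=0x0 ⇒ $0

$1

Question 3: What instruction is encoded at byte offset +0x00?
call 0

off 0x00: read 00 00 00 76 as little → 0x76000000
  opcode bits[31:25]=0x3b: call/J
  imm: (w>>0)&0x1ffffff=0x0 → 0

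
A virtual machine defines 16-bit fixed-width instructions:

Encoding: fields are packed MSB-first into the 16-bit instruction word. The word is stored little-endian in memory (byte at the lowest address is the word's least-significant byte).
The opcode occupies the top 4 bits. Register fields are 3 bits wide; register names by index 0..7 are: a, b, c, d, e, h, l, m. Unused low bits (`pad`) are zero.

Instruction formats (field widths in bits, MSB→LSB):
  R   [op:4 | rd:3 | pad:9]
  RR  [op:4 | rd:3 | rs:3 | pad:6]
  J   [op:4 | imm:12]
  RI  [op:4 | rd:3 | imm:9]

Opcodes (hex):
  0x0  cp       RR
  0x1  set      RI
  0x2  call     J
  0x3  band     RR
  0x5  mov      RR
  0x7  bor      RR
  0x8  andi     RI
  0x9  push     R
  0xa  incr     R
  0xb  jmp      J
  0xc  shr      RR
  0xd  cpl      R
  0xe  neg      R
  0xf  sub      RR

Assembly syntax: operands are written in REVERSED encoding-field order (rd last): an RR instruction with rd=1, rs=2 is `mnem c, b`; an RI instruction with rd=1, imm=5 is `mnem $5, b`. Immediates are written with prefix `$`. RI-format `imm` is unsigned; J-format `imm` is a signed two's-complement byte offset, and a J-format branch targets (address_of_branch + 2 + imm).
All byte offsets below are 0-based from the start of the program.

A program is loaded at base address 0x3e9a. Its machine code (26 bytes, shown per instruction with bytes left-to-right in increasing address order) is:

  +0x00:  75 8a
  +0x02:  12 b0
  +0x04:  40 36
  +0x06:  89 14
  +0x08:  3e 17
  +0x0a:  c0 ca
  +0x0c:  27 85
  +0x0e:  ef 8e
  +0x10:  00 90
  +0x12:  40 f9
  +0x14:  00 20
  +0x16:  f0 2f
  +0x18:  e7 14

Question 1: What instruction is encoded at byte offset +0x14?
@+14  little-endian(00 20) = 0x2000
  top 4b → 0x2 → call [J]
  imm@[11:0]=0x0 ⇒ $0

call $0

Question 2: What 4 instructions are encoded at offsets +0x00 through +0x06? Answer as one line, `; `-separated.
andi $117, h; jmp $18; band b, d; set $137, c

+0x00: 75 8a ⇒ word 0x8a75 (little)
  opcode bits[15:12]=0x8: andi/RI
  rd: (w>>9)&0x7=0x5 → h
  imm: (w>>0)&0x1ff=0x75 → $117
+0x02: 12 b0 ⇒ word 0xb012 (little)
  opcode bits[15:12]=0xb: jmp/J
  imm: (w>>0)&0xfff=0x12 → $18
+0x04: 40 36 ⇒ word 0x3640 (little)
  opcode bits[15:12]=0x3: band/RR
  rd: (w>>9)&0x7=0x3 → d
  rs: (w>>6)&0x7=0x1 → b
+0x06: 89 14 ⇒ word 0x1489 (little)
  opcode bits[15:12]=0x1: set/RI
  rd: (w>>9)&0x7=0x2 → c
  imm: (w>>0)&0x1ff=0x89 → $137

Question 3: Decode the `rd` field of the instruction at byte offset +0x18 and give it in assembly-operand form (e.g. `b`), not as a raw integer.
[18] e7 14 → 0x14e7
  op=0x14e7>>12=0x1 ⇒ set (RI)
  rd@[11:9]=0x2 ⇒ c
  imm@[8:0]=0xe7 ⇒ $231

c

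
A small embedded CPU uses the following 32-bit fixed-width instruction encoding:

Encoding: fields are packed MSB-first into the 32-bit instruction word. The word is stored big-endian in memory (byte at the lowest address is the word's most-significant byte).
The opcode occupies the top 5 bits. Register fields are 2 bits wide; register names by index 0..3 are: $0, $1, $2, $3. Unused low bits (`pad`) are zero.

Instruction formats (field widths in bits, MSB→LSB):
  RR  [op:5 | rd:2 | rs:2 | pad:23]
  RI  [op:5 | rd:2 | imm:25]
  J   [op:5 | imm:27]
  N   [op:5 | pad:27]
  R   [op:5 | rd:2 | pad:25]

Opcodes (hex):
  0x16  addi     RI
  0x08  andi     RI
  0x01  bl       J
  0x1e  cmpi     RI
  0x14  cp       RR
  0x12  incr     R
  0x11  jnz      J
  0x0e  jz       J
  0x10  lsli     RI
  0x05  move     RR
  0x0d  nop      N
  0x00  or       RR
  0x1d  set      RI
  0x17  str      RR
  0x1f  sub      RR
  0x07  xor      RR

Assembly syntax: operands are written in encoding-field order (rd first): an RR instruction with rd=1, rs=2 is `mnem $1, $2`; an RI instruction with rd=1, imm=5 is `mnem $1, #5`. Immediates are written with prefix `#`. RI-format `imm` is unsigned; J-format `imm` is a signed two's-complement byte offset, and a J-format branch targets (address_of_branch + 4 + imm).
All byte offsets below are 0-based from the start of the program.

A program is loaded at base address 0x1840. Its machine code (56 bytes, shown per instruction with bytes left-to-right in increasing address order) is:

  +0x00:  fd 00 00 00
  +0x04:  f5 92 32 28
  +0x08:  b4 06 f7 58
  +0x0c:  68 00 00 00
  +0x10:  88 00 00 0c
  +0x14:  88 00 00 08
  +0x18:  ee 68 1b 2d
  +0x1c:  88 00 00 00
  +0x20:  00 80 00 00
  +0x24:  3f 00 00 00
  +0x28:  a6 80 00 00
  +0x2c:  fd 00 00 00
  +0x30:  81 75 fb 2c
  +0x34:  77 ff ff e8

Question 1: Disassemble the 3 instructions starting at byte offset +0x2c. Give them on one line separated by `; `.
sub $2, $2; lsli $0, #24509228; jz #-24

@+2c  big-endian(fd 00 00 00) = 0xfd000000
  top 5b → 0x1f → sub [RR]
  rd@[26:25]=0x2 ⇒ $2
  rs@[24:23]=0x2 ⇒ $2
@+30  big-endian(81 75 fb 2c) = 0x8175fb2c
  top 5b → 0x10 → lsli [RI]
  rd@[26:25]=0x0 ⇒ $0
  imm@[24:0]=0x175fb2c ⇒ #24509228
@+34  big-endian(77 ff ff e8) = 0x77ffffe8
  top 5b → 0xe → jz [J]
  imm@[26:0]=0x7ffffe8 (s27→-24) ⇒ #-24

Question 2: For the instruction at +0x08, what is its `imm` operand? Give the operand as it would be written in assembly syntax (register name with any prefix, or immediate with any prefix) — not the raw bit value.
[08] b4 06 f7 58 → 0xb406f758
  opcode bits[31:27]=0x16: addi/RI
  rd: (w>>25)&0x3=0x2 → $2
  imm: (w>>0)&0x1ffffff=0x6f758 → #456536

#456536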